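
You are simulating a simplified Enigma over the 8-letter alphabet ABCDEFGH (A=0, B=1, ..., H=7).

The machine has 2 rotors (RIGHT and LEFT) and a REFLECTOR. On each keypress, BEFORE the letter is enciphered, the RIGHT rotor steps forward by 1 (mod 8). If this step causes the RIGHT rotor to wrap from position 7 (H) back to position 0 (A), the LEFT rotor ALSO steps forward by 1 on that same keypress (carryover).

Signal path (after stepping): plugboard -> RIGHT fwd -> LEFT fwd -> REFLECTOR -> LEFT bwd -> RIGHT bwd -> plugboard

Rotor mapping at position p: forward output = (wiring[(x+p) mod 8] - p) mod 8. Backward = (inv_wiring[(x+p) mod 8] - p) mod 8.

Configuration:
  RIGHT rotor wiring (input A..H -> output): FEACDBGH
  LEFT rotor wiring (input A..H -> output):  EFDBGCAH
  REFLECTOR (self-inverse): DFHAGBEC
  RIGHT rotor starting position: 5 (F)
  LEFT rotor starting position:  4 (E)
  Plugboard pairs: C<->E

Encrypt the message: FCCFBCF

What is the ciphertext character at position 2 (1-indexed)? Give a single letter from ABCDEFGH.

Char 1 ('F'): step: R->6, L=4; F->plug->F->R->E->L->A->refl->D->L'->D->R'->H->plug->H
Char 2 ('C'): step: R->7, L=4; C->plug->E->R->D->L->D->refl->A->L'->E->R'->F->plug->F

F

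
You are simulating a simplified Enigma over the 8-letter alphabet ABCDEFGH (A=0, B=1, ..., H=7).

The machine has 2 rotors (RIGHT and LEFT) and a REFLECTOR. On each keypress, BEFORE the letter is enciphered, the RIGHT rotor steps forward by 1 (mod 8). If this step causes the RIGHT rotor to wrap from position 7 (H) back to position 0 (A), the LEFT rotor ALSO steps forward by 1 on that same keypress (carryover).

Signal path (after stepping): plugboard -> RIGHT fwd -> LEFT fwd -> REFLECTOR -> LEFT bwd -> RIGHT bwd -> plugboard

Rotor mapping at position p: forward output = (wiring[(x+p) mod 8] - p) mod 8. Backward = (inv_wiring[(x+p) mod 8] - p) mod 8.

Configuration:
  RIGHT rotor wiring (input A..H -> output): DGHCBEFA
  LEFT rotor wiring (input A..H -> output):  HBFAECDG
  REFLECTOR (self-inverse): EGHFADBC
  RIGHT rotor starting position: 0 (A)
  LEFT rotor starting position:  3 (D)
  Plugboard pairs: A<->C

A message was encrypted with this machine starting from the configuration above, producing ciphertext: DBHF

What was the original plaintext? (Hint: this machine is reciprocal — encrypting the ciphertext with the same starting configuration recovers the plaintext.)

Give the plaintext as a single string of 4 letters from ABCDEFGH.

Char 1 ('D'): step: R->1, L=3; D->plug->D->R->A->L->F->refl->D->L'->E->R'->F->plug->F
Char 2 ('B'): step: R->2, L=3; B->plug->B->R->A->L->F->refl->D->L'->E->R'->H->plug->H
Char 3 ('H'): step: R->3, L=3; H->plug->H->R->E->L->D->refl->F->L'->A->R'->F->plug->F
Char 4 ('F'): step: R->4, L=3; F->plug->F->R->C->L->H->refl->C->L'->H->R'->E->plug->E

Answer: FHFE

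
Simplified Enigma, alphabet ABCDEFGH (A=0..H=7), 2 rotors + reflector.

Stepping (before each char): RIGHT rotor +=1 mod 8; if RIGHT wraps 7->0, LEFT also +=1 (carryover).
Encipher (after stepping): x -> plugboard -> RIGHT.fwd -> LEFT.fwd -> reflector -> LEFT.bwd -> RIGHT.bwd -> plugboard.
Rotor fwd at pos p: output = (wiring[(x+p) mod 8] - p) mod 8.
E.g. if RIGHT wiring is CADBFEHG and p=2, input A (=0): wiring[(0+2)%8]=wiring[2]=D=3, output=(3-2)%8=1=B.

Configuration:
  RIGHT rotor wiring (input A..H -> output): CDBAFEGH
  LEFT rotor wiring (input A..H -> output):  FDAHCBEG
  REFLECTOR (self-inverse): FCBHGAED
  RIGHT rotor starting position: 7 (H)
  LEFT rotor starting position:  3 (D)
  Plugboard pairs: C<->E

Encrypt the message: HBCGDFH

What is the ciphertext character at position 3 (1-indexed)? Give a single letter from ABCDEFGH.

Char 1 ('H'): step: R->0, L->4 (L advanced); H->plug->H->R->H->L->D->refl->H->L'->F->R'->E->plug->C
Char 2 ('B'): step: R->1, L=4; B->plug->B->R->A->L->G->refl->E->L'->G->R'->G->plug->G
Char 3 ('C'): step: R->2, L=4; C->plug->E->R->E->L->B->refl->C->L'->D->R'->C->plug->E

E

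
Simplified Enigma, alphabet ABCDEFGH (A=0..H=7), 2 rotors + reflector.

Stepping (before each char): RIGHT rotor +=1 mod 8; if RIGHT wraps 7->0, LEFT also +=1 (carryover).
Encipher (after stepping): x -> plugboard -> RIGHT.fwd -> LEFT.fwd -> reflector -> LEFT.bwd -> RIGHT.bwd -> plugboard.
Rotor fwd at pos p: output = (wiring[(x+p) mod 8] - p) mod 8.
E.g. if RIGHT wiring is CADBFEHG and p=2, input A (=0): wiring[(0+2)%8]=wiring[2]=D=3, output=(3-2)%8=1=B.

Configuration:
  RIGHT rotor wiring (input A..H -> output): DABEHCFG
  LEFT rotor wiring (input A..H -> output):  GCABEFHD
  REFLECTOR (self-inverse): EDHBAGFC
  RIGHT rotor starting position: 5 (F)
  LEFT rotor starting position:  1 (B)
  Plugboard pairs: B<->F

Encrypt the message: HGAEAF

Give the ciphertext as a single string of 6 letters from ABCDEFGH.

Char 1 ('H'): step: R->6, L=1; H->plug->H->R->E->L->E->refl->A->L'->C->R'->D->plug->D
Char 2 ('G'): step: R->7, L=1; G->plug->G->R->D->L->D->refl->B->L'->A->R'->F->plug->B
Char 3 ('A'): step: R->0, L->2 (L advanced); A->plug->A->R->D->L->D->refl->B->L'->F->R'->G->plug->G
Char 4 ('E'): step: R->1, L=2; E->plug->E->R->B->L->H->refl->C->L'->C->R'->H->plug->H
Char 5 ('A'): step: R->2, L=2; A->plug->A->R->H->L->A->refl->E->L'->G->R'->H->plug->H
Char 6 ('F'): step: R->3, L=2; F->plug->B->R->E->L->F->refl->G->L'->A->R'->F->plug->B

Answer: DBGHHB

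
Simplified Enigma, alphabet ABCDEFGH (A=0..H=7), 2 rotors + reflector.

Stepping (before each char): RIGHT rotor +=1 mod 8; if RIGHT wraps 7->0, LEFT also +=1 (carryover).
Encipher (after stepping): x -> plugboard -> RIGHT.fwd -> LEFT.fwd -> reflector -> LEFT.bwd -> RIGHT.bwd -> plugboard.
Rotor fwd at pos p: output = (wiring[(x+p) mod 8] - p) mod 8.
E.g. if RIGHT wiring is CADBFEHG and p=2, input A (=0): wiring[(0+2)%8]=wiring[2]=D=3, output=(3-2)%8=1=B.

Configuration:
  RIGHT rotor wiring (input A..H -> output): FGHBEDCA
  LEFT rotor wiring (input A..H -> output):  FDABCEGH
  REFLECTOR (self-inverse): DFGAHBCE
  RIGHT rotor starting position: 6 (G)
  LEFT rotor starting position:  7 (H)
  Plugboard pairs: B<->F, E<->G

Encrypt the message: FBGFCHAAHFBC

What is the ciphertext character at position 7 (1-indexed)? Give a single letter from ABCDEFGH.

Char 1 ('F'): step: R->7, L=7; F->plug->B->R->G->L->F->refl->B->L'->D->R'->H->plug->H
Char 2 ('B'): step: R->0, L->0 (L advanced); B->plug->F->R->D->L->B->refl->F->L'->A->R'->H->plug->H
Char 3 ('G'): step: R->1, L=0; G->plug->E->R->C->L->A->refl->D->L'->B->R'->F->plug->B
Char 4 ('F'): step: R->2, L=0; F->plug->B->R->H->L->H->refl->E->L'->F->R'->A->plug->A
Char 5 ('C'): step: R->3, L=0; C->plug->C->R->A->L->F->refl->B->L'->D->R'->G->plug->E
Char 6 ('H'): step: R->4, L=0; H->plug->H->R->F->L->E->refl->H->L'->H->R'->B->plug->F
Char 7 ('A'): step: R->5, L=0; A->plug->A->R->G->L->G->refl->C->L'->E->R'->G->plug->E

E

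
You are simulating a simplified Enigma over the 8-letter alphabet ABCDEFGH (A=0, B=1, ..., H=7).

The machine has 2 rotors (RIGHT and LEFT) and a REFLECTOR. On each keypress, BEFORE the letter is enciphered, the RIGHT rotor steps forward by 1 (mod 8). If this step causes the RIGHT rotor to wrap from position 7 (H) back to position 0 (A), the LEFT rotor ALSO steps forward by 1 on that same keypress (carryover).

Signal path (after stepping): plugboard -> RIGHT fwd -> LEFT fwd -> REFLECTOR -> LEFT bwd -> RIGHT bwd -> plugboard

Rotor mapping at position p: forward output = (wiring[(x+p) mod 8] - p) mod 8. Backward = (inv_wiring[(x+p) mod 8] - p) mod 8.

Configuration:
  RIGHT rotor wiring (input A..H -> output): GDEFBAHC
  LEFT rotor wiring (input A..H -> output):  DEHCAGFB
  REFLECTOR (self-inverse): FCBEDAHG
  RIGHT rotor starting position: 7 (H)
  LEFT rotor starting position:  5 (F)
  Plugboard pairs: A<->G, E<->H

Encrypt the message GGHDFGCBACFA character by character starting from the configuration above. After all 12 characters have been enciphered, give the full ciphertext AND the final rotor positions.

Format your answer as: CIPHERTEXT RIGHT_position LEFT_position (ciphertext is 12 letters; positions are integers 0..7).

Char 1 ('G'): step: R->0, L->6 (L advanced); G->plug->A->R->G->L->C->refl->B->L'->E->R'->C->plug->C
Char 2 ('G'): step: R->1, L=6; G->plug->A->R->C->L->F->refl->A->L'->H->R'->E->plug->H
Char 3 ('H'): step: R->2, L=6; H->plug->E->R->F->L->E->refl->D->L'->B->R'->H->plug->E
Char 4 ('D'): step: R->3, L=6; D->plug->D->R->E->L->B->refl->C->L'->G->R'->B->plug->B
Char 5 ('F'): step: R->4, L=6; F->plug->F->R->H->L->A->refl->F->L'->C->R'->E->plug->H
Char 6 ('G'): step: R->5, L=6; G->plug->A->R->D->L->G->refl->H->L'->A->R'->G->plug->A
Char 7 ('C'): step: R->6, L=6; C->plug->C->R->A->L->H->refl->G->L'->D->R'->G->plug->A
Char 8 ('B'): step: R->7, L=6; B->plug->B->R->H->L->A->refl->F->L'->C->R'->F->plug->F
Char 9 ('A'): step: R->0, L->7 (L advanced); A->plug->G->R->H->L->G->refl->H->L'->G->R'->A->plug->G
Char 10 ('C'): step: R->1, L=7; C->plug->C->R->E->L->D->refl->E->L'->B->R'->G->plug->A
Char 11 ('F'): step: R->2, L=7; F->plug->F->R->A->L->C->refl->B->L'->F->R'->E->plug->H
Char 12 ('A'): step: R->3, L=7; A->plug->G->R->A->L->C->refl->B->L'->F->R'->C->plug->C
Final: ciphertext=CHEBHAAFGAHC, RIGHT=3, LEFT=7

Answer: CHEBHAAFGAHC 3 7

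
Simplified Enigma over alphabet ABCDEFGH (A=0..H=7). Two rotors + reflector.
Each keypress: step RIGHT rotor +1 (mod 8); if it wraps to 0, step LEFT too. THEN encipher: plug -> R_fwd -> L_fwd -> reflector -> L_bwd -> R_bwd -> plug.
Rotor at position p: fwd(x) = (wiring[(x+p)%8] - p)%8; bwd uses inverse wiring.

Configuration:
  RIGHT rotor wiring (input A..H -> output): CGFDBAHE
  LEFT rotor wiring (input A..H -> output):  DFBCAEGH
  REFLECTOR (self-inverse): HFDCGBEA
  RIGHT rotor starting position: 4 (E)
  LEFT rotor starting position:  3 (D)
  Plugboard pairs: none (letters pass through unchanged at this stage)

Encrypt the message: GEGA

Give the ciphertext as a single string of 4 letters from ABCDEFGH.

Char 1 ('G'): step: R->5, L=3; G->plug->G->R->G->L->C->refl->D->L'->D->R'->A->plug->A
Char 2 ('E'): step: R->6, L=3; E->plug->E->R->H->L->G->refl->E->L'->E->R'->C->plug->C
Char 3 ('G'): step: R->7, L=3; G->plug->G->R->B->L->F->refl->B->L'->C->R'->F->plug->F
Char 4 ('A'): step: R->0, L->4 (L advanced); A->plug->A->R->C->L->C->refl->D->L'->D->R'->D->plug->D

Answer: ACFD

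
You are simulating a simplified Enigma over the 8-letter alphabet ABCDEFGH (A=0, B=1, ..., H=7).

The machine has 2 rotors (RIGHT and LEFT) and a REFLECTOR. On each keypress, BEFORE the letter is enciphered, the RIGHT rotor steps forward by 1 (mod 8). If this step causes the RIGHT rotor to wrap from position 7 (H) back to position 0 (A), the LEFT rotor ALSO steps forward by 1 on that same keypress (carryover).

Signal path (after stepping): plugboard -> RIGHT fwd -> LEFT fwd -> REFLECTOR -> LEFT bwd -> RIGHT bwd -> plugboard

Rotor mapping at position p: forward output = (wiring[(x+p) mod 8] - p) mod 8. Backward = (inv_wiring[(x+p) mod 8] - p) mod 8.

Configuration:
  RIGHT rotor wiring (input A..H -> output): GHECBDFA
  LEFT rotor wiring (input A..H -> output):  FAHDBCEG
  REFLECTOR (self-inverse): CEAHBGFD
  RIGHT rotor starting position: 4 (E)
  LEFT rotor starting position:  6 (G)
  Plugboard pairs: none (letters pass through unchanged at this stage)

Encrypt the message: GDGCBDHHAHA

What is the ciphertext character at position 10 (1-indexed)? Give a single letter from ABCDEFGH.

Char 1 ('G'): step: R->5, L=6; G->plug->G->R->F->L->F->refl->G->L'->A->R'->B->plug->B
Char 2 ('D'): step: R->6, L=6; D->plug->D->R->B->L->A->refl->C->L'->D->R'->G->plug->G
Char 3 ('G'): step: R->7, L=6; G->plug->G->R->E->L->B->refl->E->L'->H->R'->B->plug->B
Char 4 ('C'): step: R->0, L->7 (L advanced); C->plug->C->R->E->L->E->refl->B->L'->C->R'->D->plug->D
Char 5 ('B'): step: R->1, L=7; B->plug->B->R->D->L->A->refl->C->L'->F->R'->H->plug->H
Char 6 ('D'): step: R->2, L=7; D->plug->D->R->B->L->G->refl->F->L'->H->R'->C->plug->C
Char 7 ('H'): step: R->3, L=7; H->plug->H->R->B->L->G->refl->F->L'->H->R'->A->plug->A
Char 8 ('H'): step: R->4, L=7; H->plug->H->R->G->L->D->refl->H->L'->A->R'->G->plug->G
Char 9 ('A'): step: R->5, L=7; A->plug->A->R->G->L->D->refl->H->L'->A->R'->B->plug->B
Char 10 ('H'): step: R->6, L=7; H->plug->H->R->F->L->C->refl->A->L'->D->R'->G->plug->G

G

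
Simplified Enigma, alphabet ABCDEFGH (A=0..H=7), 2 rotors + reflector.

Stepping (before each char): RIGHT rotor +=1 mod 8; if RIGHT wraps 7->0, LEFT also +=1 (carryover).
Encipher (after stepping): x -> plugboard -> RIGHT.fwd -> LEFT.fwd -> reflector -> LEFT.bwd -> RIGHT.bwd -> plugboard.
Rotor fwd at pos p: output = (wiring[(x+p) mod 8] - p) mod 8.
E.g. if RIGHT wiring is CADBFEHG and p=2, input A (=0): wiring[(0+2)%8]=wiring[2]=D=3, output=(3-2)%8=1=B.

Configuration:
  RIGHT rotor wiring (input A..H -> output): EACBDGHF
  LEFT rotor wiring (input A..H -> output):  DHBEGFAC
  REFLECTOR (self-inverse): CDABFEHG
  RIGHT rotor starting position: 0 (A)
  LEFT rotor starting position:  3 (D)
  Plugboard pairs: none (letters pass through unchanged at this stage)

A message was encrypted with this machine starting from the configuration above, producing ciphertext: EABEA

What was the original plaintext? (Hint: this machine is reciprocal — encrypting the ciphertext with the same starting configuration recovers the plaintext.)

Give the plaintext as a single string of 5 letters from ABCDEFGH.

Char 1 ('E'): step: R->1, L=3; E->plug->E->R->F->L->A->refl->C->L'->C->R'->D->plug->D
Char 2 ('A'): step: R->2, L=3; A->plug->A->R->A->L->B->refl->D->L'->B->R'->C->plug->C
Char 3 ('B'): step: R->3, L=3; B->plug->B->R->A->L->B->refl->D->L'->B->R'->F->plug->F
Char 4 ('E'): step: R->4, L=3; E->plug->E->R->A->L->B->refl->D->L'->B->R'->D->plug->D
Char 5 ('A'): step: R->5, L=3; A->plug->A->R->B->L->D->refl->B->L'->A->R'->C->plug->C

Answer: DCFDC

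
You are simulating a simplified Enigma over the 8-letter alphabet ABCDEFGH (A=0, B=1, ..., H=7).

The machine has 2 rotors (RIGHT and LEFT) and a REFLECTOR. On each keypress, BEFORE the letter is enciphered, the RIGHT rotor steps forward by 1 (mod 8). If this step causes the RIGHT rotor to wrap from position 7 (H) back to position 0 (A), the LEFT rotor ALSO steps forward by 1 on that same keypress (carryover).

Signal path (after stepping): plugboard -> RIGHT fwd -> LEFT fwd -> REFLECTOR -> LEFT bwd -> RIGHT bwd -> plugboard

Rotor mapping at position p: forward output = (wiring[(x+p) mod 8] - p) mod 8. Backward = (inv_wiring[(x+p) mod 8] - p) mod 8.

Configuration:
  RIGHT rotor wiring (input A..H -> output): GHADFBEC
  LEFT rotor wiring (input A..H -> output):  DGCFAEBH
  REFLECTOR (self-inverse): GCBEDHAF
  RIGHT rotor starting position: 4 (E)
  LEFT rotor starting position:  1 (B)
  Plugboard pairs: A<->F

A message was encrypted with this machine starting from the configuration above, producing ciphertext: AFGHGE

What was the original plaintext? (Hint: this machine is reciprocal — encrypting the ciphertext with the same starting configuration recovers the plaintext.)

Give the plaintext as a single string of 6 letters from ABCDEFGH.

Char 1 ('A'): step: R->5, L=1; A->plug->F->R->D->L->H->refl->F->L'->A->R'->H->plug->H
Char 2 ('F'): step: R->6, L=1; F->plug->A->R->G->L->G->refl->A->L'->F->R'->F->plug->A
Char 3 ('G'): step: R->7, L=1; G->plug->G->R->C->L->E->refl->D->L'->E->R'->E->plug->E
Char 4 ('H'): step: R->0, L->2 (L advanced); H->plug->H->R->C->L->G->refl->A->L'->A->R'->C->plug->C
Char 5 ('G'): step: R->1, L=2; G->plug->G->R->B->L->D->refl->E->L'->H->R'->B->plug->B
Char 6 ('E'): step: R->2, L=2; E->plug->E->R->C->L->G->refl->A->L'->A->R'->F->plug->A

Answer: HAECBA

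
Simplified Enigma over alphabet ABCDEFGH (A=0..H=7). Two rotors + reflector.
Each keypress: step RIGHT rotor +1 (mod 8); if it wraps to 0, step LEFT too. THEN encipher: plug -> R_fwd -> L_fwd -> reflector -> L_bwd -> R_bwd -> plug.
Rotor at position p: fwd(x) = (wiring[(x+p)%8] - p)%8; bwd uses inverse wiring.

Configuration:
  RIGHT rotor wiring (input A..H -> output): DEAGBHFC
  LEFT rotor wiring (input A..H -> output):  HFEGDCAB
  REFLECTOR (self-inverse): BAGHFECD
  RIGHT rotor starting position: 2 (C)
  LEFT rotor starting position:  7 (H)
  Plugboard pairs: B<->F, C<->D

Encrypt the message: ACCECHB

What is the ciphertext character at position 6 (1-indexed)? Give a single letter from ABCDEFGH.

Char 1 ('A'): step: R->3, L=7; A->plug->A->R->D->L->F->refl->E->L'->F->R'->H->plug->H
Char 2 ('C'): step: R->4, L=7; C->plug->D->R->G->L->D->refl->H->L'->E->R'->G->plug->G
Char 3 ('C'): step: R->5, L=7; C->plug->D->R->G->L->D->refl->H->L'->E->R'->H->plug->H
Char 4 ('E'): step: R->6, L=7; E->plug->E->R->C->L->G->refl->C->L'->A->R'->F->plug->B
Char 5 ('C'): step: R->7, L=7; C->plug->D->R->B->L->A->refl->B->L'->H->R'->E->plug->E
Char 6 ('H'): step: R->0, L->0 (L advanced); H->plug->H->R->C->L->E->refl->F->L'->B->R'->E->plug->E

E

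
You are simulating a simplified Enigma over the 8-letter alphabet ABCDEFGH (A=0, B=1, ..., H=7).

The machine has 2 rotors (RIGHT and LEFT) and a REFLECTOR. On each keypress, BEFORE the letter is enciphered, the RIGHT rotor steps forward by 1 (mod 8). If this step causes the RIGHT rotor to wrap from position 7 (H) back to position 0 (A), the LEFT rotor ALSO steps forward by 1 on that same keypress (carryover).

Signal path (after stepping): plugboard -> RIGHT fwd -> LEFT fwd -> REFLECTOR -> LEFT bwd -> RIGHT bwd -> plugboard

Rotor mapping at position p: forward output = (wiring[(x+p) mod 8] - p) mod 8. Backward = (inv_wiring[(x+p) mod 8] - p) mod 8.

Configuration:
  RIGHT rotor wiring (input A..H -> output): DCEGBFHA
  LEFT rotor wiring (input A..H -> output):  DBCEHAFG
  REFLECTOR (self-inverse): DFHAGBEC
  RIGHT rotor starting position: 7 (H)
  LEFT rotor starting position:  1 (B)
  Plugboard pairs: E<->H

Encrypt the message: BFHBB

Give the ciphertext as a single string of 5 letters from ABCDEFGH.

Char 1 ('B'): step: R->0, L->2 (L advanced); B->plug->B->R->C->L->F->refl->B->L'->G->R'->D->plug->D
Char 2 ('F'): step: R->1, L=2; F->plug->F->R->G->L->B->refl->F->L'->C->R'->H->plug->E
Char 3 ('H'): step: R->2, L=2; H->plug->E->R->F->L->E->refl->G->L'->D->R'->D->plug->D
Char 4 ('B'): step: R->3, L=2; B->plug->B->R->G->L->B->refl->F->L'->C->R'->C->plug->C
Char 5 ('B'): step: R->4, L=2; B->plug->B->R->B->L->C->refl->H->L'->H->R'->E->plug->H

Answer: DEDCH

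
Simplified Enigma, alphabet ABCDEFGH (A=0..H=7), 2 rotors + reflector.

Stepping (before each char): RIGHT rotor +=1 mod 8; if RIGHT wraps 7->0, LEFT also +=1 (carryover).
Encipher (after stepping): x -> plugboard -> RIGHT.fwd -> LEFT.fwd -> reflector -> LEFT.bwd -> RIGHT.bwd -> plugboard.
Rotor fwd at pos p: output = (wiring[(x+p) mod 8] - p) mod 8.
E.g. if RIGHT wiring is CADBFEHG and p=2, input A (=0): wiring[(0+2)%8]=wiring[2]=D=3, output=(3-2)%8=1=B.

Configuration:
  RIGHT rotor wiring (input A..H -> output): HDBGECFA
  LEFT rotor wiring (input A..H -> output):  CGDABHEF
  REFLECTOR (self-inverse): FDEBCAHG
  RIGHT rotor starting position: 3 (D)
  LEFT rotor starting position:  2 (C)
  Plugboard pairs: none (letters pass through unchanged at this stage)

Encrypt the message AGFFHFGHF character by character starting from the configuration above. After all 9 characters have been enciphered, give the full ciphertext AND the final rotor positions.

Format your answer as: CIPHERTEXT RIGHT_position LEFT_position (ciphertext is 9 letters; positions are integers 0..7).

Char 1 ('A'): step: R->4, L=2; A->plug->A->R->A->L->B->refl->D->L'->F->R'->G->plug->G
Char 2 ('G'): step: R->5, L=2; G->plug->G->R->B->L->G->refl->H->L'->C->R'->D->plug->D
Char 3 ('F'): step: R->6, L=2; F->plug->F->R->A->L->B->refl->D->L'->F->R'->D->plug->D
Char 4 ('F'): step: R->7, L=2; F->plug->F->R->F->L->D->refl->B->L'->A->R'->B->plug->B
Char 5 ('H'): step: R->0, L->3 (L advanced); H->plug->H->R->A->L->F->refl->A->L'->H->R'->A->plug->A
Char 6 ('F'): step: R->1, L=3; F->plug->F->R->E->L->C->refl->E->L'->C->R'->A->plug->A
Char 7 ('G'): step: R->2, L=3; G->plug->G->R->F->L->H->refl->G->L'->B->R'->H->plug->H
Char 8 ('H'): step: R->3, L=3; H->plug->H->R->G->L->D->refl->B->L'->D->R'->A->plug->A
Char 9 ('F'): step: R->4, L=3; F->plug->F->R->H->L->A->refl->F->L'->A->R'->A->plug->A
Final: ciphertext=GDDBAAHAA, RIGHT=4, LEFT=3

Answer: GDDBAAHAA 4 3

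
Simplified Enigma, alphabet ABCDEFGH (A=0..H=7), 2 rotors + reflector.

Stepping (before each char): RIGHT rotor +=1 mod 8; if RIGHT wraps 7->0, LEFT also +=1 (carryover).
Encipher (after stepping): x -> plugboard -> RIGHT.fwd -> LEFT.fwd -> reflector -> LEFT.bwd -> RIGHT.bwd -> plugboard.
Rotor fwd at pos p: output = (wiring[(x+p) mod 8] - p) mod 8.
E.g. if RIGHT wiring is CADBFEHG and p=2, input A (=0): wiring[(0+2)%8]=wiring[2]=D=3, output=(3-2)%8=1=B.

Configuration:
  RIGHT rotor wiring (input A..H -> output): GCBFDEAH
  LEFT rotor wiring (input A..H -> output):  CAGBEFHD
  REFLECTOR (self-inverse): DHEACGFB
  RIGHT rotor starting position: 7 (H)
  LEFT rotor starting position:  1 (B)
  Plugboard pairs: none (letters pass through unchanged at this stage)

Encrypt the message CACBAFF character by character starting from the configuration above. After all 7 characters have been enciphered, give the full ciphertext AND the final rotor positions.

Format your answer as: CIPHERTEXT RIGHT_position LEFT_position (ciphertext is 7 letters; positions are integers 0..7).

Char 1 ('C'): step: R->0, L->2 (L advanced); C->plug->C->R->B->L->H->refl->B->L'->F->R'->D->plug->D
Char 2 ('A'): step: R->1, L=2; A->plug->A->R->B->L->H->refl->B->L'->F->R'->H->plug->H
Char 3 ('C'): step: R->2, L=2; C->plug->C->R->B->L->H->refl->B->L'->F->R'->F->plug->F
Char 4 ('B'): step: R->3, L=2; B->plug->B->R->A->L->E->refl->C->L'->C->R'->A->plug->A
Char 5 ('A'): step: R->4, L=2; A->plug->A->R->H->L->G->refl->F->L'->E->R'->C->plug->C
Char 6 ('F'): step: R->5, L=2; F->plug->F->R->E->L->F->refl->G->L'->H->R'->A->plug->A
Char 7 ('F'): step: R->6, L=2; F->plug->F->R->H->L->G->refl->F->L'->E->R'->D->plug->D
Final: ciphertext=DHFACAD, RIGHT=6, LEFT=2

Answer: DHFACAD 6 2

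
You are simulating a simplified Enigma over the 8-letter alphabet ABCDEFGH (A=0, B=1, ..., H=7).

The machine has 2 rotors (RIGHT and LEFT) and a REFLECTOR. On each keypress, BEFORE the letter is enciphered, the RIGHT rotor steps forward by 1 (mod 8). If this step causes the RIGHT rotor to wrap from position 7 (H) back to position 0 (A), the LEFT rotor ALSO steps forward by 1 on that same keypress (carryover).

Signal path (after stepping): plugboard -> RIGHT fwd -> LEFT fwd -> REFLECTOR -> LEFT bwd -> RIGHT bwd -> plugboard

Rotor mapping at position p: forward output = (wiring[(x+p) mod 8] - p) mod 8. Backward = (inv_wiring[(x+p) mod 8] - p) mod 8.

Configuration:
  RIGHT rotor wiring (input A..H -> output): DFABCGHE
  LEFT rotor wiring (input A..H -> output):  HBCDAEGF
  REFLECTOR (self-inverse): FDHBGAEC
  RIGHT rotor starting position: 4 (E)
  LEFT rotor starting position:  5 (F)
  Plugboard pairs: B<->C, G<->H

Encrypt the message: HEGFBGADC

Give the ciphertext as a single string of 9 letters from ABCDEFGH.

Char 1 ('H'): step: R->5, L=5; H->plug->G->R->E->L->E->refl->G->L'->G->R'->D->plug->D
Char 2 ('E'): step: R->6, L=5; E->plug->E->R->C->L->A->refl->F->L'->F->R'->C->plug->B
Char 3 ('G'): step: R->7, L=5; G->plug->H->R->A->L->H->refl->C->L'->D->R'->F->plug->F
Char 4 ('F'): step: R->0, L->6 (L advanced); F->plug->F->R->G->L->C->refl->H->L'->B->R'->D->plug->D
Char 5 ('B'): step: R->1, L=6; B->plug->C->R->A->L->A->refl->F->L'->F->R'->E->plug->E
Char 6 ('G'): step: R->2, L=6; G->plug->H->R->D->L->D->refl->B->L'->C->R'->F->plug->F
Char 7 ('A'): step: R->3, L=6; A->plug->A->R->G->L->C->refl->H->L'->B->R'->E->plug->E
Char 8 ('D'): step: R->4, L=6; D->plug->D->R->A->L->A->refl->F->L'->F->R'->H->plug->G
Char 9 ('C'): step: R->5, L=6; C->plug->B->R->C->L->B->refl->D->L'->D->R'->F->plug->F

Answer: DBFDEFEGF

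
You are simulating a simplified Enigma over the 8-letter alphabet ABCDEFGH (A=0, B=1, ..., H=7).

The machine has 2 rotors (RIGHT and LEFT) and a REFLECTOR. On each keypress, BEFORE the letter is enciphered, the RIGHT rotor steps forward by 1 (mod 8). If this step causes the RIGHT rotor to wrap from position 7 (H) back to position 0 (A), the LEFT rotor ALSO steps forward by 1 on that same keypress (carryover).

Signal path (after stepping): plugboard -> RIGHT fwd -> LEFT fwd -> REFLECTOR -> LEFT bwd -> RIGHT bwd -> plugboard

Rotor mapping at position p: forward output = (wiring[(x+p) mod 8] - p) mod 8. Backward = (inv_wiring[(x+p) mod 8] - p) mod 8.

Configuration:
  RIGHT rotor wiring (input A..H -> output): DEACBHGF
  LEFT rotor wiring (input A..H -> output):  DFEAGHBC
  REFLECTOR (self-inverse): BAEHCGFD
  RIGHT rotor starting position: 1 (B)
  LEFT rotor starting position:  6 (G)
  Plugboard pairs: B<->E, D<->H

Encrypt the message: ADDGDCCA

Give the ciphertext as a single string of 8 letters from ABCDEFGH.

Answer: CGBECHDD

Derivation:
Char 1 ('A'): step: R->2, L=6; A->plug->A->R->G->L->A->refl->B->L'->H->R'->C->plug->C
Char 2 ('D'): step: R->3, L=6; D->plug->H->R->F->L->C->refl->E->L'->B->R'->G->plug->G
Char 3 ('D'): step: R->4, L=6; D->plug->H->R->G->L->A->refl->B->L'->H->R'->E->plug->B
Char 4 ('G'): step: R->5, L=6; G->plug->G->R->F->L->C->refl->E->L'->B->R'->B->plug->E
Char 5 ('D'): step: R->6, L=6; D->plug->H->R->B->L->E->refl->C->L'->F->R'->C->plug->C
Char 6 ('C'): step: R->7, L=6; C->plug->C->R->F->L->C->refl->E->L'->B->R'->D->plug->H
Char 7 ('C'): step: R->0, L->7 (L advanced); C->plug->C->R->A->L->D->refl->H->L'->F->R'->H->plug->D
Char 8 ('A'): step: R->1, L=7; A->plug->A->R->D->L->F->refl->G->L'->C->R'->H->plug->D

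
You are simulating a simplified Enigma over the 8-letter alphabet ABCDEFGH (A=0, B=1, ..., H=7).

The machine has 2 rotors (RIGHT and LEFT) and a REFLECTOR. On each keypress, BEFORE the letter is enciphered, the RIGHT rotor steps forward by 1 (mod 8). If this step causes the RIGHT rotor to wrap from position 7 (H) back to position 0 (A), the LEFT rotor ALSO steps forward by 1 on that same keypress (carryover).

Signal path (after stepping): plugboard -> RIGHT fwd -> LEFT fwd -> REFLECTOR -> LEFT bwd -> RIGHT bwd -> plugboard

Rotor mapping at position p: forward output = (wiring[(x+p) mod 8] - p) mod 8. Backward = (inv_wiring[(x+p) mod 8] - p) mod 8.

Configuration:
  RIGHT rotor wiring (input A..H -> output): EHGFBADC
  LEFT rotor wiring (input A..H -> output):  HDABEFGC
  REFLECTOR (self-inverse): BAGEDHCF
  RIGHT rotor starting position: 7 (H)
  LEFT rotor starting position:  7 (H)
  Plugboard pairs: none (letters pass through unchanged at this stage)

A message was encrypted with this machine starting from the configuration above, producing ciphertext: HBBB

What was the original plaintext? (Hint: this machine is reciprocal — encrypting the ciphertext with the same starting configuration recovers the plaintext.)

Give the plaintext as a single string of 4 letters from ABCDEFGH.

Char 1 ('H'): step: R->0, L->0 (L advanced); H->plug->H->R->C->L->A->refl->B->L'->D->R'->G->plug->G
Char 2 ('B'): step: R->1, L=0; B->plug->B->R->F->L->F->refl->H->L'->A->R'->D->plug->D
Char 3 ('B'): step: R->2, L=0; B->plug->B->R->D->L->B->refl->A->L'->C->R'->G->plug->G
Char 4 ('B'): step: R->3, L=0; B->plug->B->R->G->L->G->refl->C->L'->H->R'->E->plug->E

Answer: GDGE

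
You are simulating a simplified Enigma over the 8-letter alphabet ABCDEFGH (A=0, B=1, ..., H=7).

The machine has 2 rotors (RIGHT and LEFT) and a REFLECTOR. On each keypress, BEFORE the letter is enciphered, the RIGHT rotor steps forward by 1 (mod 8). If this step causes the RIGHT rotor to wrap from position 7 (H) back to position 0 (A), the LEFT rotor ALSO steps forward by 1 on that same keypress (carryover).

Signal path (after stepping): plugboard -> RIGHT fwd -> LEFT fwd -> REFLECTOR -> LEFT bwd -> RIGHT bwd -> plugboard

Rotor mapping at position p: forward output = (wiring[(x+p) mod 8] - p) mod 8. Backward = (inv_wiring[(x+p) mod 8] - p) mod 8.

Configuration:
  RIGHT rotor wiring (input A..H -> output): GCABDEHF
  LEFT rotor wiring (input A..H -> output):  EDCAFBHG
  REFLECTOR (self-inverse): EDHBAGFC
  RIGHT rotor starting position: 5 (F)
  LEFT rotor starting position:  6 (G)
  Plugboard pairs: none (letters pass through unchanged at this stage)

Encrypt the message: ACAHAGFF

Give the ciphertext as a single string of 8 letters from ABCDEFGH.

Answer: DECAHEBG

Derivation:
Char 1 ('A'): step: R->6, L=6; A->plug->A->R->B->L->A->refl->E->L'->E->R'->D->plug->D
Char 2 ('C'): step: R->7, L=6; C->plug->C->R->D->L->F->refl->G->L'->C->R'->E->plug->E
Char 3 ('A'): step: R->0, L->7 (L advanced); A->plug->A->R->G->L->C->refl->H->L'->A->R'->C->plug->C
Char 4 ('H'): step: R->1, L=7; H->plug->H->R->F->L->G->refl->F->L'->B->R'->A->plug->A
Char 5 ('A'): step: R->2, L=7; A->plug->A->R->G->L->C->refl->H->L'->A->R'->H->plug->H
Char 6 ('G'): step: R->3, L=7; G->plug->G->R->H->L->A->refl->E->L'->C->R'->E->plug->E
Char 7 ('F'): step: R->4, L=7; F->plug->F->R->G->L->C->refl->H->L'->A->R'->B->plug->B
Char 8 ('F'): step: R->5, L=7; F->plug->F->R->D->L->D->refl->B->L'->E->R'->G->plug->G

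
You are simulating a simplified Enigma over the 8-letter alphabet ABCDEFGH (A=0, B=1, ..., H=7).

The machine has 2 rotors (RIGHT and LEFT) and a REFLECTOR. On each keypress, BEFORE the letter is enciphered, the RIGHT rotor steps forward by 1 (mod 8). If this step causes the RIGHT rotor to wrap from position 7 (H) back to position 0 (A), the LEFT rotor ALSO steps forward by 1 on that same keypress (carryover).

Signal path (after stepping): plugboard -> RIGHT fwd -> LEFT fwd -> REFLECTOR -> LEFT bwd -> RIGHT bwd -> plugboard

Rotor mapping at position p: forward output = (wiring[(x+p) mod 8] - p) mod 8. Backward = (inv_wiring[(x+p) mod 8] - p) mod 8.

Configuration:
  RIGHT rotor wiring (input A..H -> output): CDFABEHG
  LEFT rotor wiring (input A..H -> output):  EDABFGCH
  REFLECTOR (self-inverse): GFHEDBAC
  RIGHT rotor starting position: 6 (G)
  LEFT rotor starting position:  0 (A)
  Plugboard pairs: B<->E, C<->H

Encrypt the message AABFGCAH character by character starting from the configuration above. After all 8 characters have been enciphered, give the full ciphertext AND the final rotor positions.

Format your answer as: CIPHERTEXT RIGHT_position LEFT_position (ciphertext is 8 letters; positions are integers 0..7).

Char 1 ('A'): step: R->7, L=0; A->plug->A->R->H->L->H->refl->C->L'->G->R'->D->plug->D
Char 2 ('A'): step: R->0, L->1 (L advanced); A->plug->A->R->C->L->A->refl->G->L'->G->R'->H->plug->C
Char 3 ('B'): step: R->1, L=1; B->plug->E->R->D->L->E->refl->D->L'->H->R'->C->plug->H
Char 4 ('F'): step: R->2, L=1; F->plug->F->R->E->L->F->refl->B->L'->F->R'->E->plug->B
Char 5 ('G'): step: R->3, L=1; G->plug->G->R->A->L->C->refl->H->L'->B->R'->C->plug->H
Char 6 ('C'): step: R->4, L=1; C->plug->H->R->E->L->F->refl->B->L'->F->R'->A->plug->A
Char 7 ('A'): step: R->5, L=1; A->plug->A->R->H->L->D->refl->E->L'->D->R'->G->plug->G
Char 8 ('H'): step: R->6, L=1; H->plug->C->R->E->L->F->refl->B->L'->F->R'->D->plug->D
Final: ciphertext=DCHBHAGD, RIGHT=6, LEFT=1

Answer: DCHBHAGD 6 1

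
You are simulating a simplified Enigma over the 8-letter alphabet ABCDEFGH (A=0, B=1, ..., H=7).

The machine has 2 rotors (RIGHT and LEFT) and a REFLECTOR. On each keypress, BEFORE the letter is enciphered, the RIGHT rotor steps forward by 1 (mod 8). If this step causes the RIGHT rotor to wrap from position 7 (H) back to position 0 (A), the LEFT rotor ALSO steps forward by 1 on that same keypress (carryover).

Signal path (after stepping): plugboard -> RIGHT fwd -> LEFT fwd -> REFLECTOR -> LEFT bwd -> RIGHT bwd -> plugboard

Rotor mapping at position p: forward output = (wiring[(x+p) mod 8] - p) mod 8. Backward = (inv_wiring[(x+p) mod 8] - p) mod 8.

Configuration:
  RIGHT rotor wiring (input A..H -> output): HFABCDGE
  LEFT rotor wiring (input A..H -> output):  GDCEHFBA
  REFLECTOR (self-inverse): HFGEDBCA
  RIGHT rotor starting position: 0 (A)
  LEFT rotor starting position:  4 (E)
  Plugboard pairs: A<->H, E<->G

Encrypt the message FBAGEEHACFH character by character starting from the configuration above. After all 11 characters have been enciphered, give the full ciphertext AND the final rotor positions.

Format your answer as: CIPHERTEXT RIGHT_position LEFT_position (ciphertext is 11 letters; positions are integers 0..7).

Answer: BEBDHBAHADC 3 5

Derivation:
Char 1 ('F'): step: R->1, L=4; F->plug->F->R->F->L->H->refl->A->L'->H->R'->B->plug->B
Char 2 ('B'): step: R->2, L=4; B->plug->B->R->H->L->A->refl->H->L'->F->R'->G->plug->E
Char 3 ('A'): step: R->3, L=4; A->plug->H->R->F->L->H->refl->A->L'->H->R'->B->plug->B
Char 4 ('G'): step: R->4, L=4; G->plug->E->R->D->L->E->refl->D->L'->A->R'->D->plug->D
Char 5 ('E'): step: R->5, L=4; E->plug->G->R->E->L->C->refl->G->L'->G->R'->A->plug->H
Char 6 ('E'): step: R->6, L=4; E->plug->G->R->E->L->C->refl->G->L'->G->R'->B->plug->B
Char 7 ('H'): step: R->7, L=4; H->plug->A->R->F->L->H->refl->A->L'->H->R'->H->plug->A
Char 8 ('A'): step: R->0, L->5 (L advanced); A->plug->H->R->E->L->G->refl->C->L'->H->R'->A->plug->H
Char 9 ('C'): step: R->1, L=5; C->plug->C->R->A->L->A->refl->H->L'->G->R'->H->plug->A
Char 10 ('F'): step: R->2, L=5; F->plug->F->R->C->L->D->refl->E->L'->B->R'->D->plug->D
Char 11 ('H'): step: R->3, L=5; H->plug->A->R->G->L->H->refl->A->L'->A->R'->C->plug->C
Final: ciphertext=BEBDHBAHADC, RIGHT=3, LEFT=5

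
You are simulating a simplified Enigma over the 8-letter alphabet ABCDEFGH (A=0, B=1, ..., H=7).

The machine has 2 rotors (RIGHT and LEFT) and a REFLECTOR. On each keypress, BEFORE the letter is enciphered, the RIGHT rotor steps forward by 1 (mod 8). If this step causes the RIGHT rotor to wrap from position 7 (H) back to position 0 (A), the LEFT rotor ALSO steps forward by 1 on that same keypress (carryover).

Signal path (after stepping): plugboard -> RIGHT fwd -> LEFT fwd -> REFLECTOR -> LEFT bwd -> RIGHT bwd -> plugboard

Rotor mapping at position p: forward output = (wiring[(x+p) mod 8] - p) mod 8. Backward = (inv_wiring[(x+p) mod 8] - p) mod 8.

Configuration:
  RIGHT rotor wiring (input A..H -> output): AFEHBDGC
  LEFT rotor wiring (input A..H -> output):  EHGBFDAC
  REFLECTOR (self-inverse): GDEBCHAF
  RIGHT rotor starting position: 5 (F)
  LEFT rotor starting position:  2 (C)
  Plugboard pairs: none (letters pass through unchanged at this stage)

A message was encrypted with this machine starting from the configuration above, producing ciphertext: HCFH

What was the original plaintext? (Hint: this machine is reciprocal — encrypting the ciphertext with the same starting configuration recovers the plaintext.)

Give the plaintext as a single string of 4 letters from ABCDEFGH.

Char 1 ('H'): step: R->6, L=2; H->plug->H->R->F->L->A->refl->G->L'->E->R'->B->plug->B
Char 2 ('C'): step: R->7, L=2; C->plug->C->R->G->L->C->refl->E->L'->A->R'->E->plug->E
Char 3 ('F'): step: R->0, L->3 (L advanced); F->plug->F->R->D->L->F->refl->H->L'->E->R'->C->plug->C
Char 4 ('H'): step: R->1, L=3; H->plug->H->R->H->L->D->refl->B->L'->F->R'->F->plug->F

Answer: BECF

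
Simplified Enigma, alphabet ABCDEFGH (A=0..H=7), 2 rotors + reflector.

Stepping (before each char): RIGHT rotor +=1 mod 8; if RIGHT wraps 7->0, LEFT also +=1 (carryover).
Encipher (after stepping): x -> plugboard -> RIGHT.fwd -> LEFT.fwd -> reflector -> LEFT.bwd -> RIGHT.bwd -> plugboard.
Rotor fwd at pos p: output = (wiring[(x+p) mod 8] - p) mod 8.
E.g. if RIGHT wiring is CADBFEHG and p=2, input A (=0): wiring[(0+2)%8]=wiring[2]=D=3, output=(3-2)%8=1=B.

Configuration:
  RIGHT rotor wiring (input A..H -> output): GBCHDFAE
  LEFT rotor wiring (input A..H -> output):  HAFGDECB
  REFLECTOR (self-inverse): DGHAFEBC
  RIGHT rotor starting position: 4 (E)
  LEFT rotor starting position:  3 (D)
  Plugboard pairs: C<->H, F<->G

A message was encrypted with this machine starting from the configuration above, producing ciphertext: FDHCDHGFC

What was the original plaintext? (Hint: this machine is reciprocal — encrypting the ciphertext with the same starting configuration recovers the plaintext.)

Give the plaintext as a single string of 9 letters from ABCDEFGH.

Char 1 ('F'): step: R->5, L=3; F->plug->G->R->C->L->B->refl->G->L'->E->R'->E->plug->E
Char 2 ('D'): step: R->6, L=3; D->plug->D->R->D->L->H->refl->C->L'->H->R'->H->plug->C
Char 3 ('H'): step: R->7, L=3; H->plug->C->R->C->L->B->refl->G->L'->E->R'->F->plug->G
Char 4 ('C'): step: R->0, L->4 (L advanced); C->plug->H->R->E->L->D->refl->A->L'->B->R'->B->plug->B
Char 5 ('D'): step: R->1, L=4; D->plug->D->R->C->L->G->refl->B->L'->G->R'->C->plug->H
Char 6 ('H'): step: R->2, L=4; H->plug->C->R->B->L->A->refl->D->L'->E->R'->G->plug->F
Char 7 ('G'): step: R->3, L=4; G->plug->F->R->D->L->F->refl->E->L'->F->R'->D->plug->D
Char 8 ('F'): step: R->4, L=4; F->plug->G->R->G->L->B->refl->G->L'->C->R'->E->plug->E
Char 9 ('C'): step: R->5, L=4; C->plug->H->R->G->L->B->refl->G->L'->C->R'->G->plug->F

Answer: ECGBHFDEF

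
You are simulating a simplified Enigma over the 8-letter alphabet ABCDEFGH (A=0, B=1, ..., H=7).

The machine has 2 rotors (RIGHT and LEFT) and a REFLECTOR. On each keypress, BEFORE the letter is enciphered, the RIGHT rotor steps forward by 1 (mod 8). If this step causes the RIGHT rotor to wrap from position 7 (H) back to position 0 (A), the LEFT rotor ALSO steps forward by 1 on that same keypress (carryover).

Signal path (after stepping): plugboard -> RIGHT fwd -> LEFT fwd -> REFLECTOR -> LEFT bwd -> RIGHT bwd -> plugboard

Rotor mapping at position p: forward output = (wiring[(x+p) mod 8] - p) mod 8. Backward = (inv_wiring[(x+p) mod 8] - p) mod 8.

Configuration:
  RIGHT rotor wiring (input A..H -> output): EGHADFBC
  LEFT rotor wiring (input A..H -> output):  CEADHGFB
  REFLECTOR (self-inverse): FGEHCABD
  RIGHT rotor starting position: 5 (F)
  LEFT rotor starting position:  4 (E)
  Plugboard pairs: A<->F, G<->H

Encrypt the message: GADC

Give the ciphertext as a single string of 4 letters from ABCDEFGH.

Char 1 ('G'): step: R->6, L=4; G->plug->H->R->H->L->H->refl->D->L'->A->R'->D->plug->D
Char 2 ('A'): step: R->7, L=4; A->plug->F->R->E->L->G->refl->B->L'->C->R'->H->plug->G
Char 3 ('D'): step: R->0, L->5 (L advanced); D->plug->D->R->A->L->B->refl->G->L'->G->R'->B->plug->B
Char 4 ('C'): step: R->1, L=5; C->plug->C->R->H->L->C->refl->E->L'->C->R'->D->plug->D

Answer: DGBD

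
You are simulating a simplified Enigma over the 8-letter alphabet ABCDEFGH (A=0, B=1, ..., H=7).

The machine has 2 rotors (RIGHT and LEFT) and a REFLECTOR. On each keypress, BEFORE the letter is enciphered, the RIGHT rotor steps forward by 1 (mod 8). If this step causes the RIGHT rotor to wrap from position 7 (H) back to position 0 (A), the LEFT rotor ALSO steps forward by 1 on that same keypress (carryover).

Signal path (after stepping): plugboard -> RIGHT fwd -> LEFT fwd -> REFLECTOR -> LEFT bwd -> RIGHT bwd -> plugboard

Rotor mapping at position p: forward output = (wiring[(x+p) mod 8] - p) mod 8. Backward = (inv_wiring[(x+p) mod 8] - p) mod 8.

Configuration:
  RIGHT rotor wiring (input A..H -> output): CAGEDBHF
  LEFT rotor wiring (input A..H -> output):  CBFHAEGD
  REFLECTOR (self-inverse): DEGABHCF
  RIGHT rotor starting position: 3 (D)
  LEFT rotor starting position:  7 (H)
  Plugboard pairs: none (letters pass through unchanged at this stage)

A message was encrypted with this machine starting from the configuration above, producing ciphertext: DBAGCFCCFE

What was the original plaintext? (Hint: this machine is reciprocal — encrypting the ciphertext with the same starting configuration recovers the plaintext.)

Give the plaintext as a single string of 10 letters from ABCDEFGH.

Answer: FECBBEEBAB

Derivation:
Char 1 ('D'): step: R->4, L=7; D->plug->D->R->B->L->D->refl->A->L'->E->R'->F->plug->F
Char 2 ('B'): step: R->5, L=7; B->plug->B->R->C->L->C->refl->G->L'->D->R'->E->plug->E
Char 3 ('A'): step: R->6, L=7; A->plug->A->R->B->L->D->refl->A->L'->E->R'->C->plug->C
Char 4 ('G'): step: R->7, L=7; G->plug->G->R->C->L->C->refl->G->L'->D->R'->B->plug->B
Char 5 ('C'): step: R->0, L->0 (L advanced); C->plug->C->R->G->L->G->refl->C->L'->A->R'->B->plug->B
Char 6 ('F'): step: R->1, L=0; F->plug->F->R->G->L->G->refl->C->L'->A->R'->E->plug->E
Char 7 ('C'): step: R->2, L=0; C->plug->C->R->B->L->B->refl->E->L'->F->R'->E->plug->E
Char 8 ('C'): step: R->3, L=0; C->plug->C->R->G->L->G->refl->C->L'->A->R'->B->plug->B
Char 9 ('F'): step: R->4, L=0; F->plug->F->R->E->L->A->refl->D->L'->H->R'->A->plug->A
Char 10 ('E'): step: R->5, L=0; E->plug->E->R->D->L->H->refl->F->L'->C->R'->B->plug->B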